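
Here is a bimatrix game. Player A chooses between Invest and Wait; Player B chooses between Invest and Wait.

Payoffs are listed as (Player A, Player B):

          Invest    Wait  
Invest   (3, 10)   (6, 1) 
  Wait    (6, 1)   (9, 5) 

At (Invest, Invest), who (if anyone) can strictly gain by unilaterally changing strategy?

Player A at (Invest, Invest) earns 3; deviating to Wait yields 6 — a strict improvement.
Player B earns 10; deviating to Wait yields 1 — not better.
Only Player A has a strictly profitable deviation.

Player A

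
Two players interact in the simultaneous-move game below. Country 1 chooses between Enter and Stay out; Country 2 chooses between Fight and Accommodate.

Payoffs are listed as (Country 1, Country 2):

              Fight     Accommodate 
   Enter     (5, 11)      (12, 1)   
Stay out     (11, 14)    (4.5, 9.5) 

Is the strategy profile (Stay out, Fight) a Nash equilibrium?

At (Stay out, Fight), Country 1 earns 11; switching to Enter would give 5, so Country 1 has no profitable deviation.
Country 2 earns 14; switching to Accommodate would give 9.5, so Country 2 has no profitable deviation.
Neither player can gain by a unilateral deviation, so this profile is a Nash equilibrium.

Yes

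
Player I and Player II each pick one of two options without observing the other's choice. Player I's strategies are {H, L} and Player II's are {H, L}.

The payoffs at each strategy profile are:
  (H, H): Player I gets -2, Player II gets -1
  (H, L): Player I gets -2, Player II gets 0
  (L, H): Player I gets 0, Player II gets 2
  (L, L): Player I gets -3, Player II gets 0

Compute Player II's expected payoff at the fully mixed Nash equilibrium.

0

First find p, the probability Player I plays H, from Player II's indifference between H and L: −p + 2(1−p) = 0, giving p = 2/3.
Since Player II is indifferent in equilibrium, Player II's expected payoff equals the payoff from either column against (2/3, 1/3). Using H: −(2/3) + 2(1/3) = 0.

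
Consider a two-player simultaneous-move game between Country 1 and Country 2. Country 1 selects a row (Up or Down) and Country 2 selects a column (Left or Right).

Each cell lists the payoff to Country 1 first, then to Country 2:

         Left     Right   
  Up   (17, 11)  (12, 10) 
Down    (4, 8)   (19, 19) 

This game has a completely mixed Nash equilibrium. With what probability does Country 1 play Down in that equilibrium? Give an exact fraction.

Let p be the probability that Country 1 plays Up. In a completely mixed equilibrium, Country 2 must be indifferent between Left and Right.
Country 2's expected payoff from Left is 11p + 8(1−p); from Right it is 10p + 19(1−p).
Setting these equal: 3p + 8 = −9p + 19, so p = 11/12.
Therefore Country 1 plays Down with probability 1 − 11/12 = 1/12.

1/12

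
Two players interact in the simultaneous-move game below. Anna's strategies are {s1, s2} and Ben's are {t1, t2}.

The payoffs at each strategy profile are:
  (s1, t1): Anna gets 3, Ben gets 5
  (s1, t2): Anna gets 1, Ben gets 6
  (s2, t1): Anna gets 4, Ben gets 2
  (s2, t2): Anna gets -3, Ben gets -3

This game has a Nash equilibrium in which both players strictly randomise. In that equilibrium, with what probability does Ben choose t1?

Let c be the probability that Ben plays t1. In a completely mixed equilibrium, Anna must be indifferent between s1 and s2.
Anna's expected payoff from s1 is 3c + (1−c); from s2 it is 4c − 3(1−c).
Setting these equal: 2c + 1 = 7c − 3, so c = 4/5.

4/5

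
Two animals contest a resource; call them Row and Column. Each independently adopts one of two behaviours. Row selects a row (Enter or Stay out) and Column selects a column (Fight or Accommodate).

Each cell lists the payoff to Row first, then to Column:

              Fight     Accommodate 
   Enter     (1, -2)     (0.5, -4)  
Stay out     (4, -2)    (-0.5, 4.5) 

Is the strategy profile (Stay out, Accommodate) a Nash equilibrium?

At (Stay out, Accommodate), Row earns -0.5; switching to Enter would give 0.5, so Row would deviate.
Column earns 4.5; switching to Fight would give -2, so Column has no profitable deviation.
Since at least one player can profitably deviate, this is not a Nash equilibrium.

No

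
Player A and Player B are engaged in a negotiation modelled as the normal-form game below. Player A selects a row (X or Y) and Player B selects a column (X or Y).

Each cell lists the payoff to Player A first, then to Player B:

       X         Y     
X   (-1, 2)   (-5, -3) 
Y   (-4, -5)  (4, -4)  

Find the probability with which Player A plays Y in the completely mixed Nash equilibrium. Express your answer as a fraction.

Let p be the probability that Player A plays X. In a completely mixed equilibrium, Player B must be indifferent between X and Y.
Player B's expected payoff from X is 2p − 5(1−p); from Y it is −3p − 4(1−p).
Setting these equal: 7p − 5 = p − 4, so p = 1/6.
Therefore Player A plays Y with probability 1 − 1/6 = 5/6.

5/6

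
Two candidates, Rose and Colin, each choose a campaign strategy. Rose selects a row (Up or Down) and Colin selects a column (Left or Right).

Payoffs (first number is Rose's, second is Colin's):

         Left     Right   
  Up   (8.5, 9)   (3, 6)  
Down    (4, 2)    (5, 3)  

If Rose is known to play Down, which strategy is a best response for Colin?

Right

Against Down, Colin earns 2 from Left and 3 from Right.
So Right is the best response.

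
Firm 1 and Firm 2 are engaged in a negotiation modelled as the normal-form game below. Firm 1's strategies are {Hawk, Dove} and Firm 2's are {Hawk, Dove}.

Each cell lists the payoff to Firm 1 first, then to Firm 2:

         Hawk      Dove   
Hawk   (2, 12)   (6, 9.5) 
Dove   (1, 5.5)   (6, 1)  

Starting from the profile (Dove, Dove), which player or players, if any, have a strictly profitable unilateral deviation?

Firm 1 at (Dove, Dove) earns 6; deviating to Hawk yields 6 — not better.
Firm 2 earns 1; deviating to Hawk yields 5.5 — a strict improvement.
Only Firm 2 has a strictly profitable deviation.

Firm 2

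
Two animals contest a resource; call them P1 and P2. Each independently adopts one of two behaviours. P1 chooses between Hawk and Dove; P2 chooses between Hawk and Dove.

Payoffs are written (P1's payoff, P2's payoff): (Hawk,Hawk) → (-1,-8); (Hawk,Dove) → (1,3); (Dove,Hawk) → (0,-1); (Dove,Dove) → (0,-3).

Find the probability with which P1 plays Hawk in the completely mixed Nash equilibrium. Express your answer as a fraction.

Let r be the probability that P1 plays Hawk. In a completely mixed equilibrium, P2 must be indifferent between Hawk and Dove.
P2's expected payoff from Hawk is −8r − (1−r); from Dove it is 3r − 3(1−r).
Setting these equal: −7r − 1 = 6r − 3, so r = 2/13.

2/13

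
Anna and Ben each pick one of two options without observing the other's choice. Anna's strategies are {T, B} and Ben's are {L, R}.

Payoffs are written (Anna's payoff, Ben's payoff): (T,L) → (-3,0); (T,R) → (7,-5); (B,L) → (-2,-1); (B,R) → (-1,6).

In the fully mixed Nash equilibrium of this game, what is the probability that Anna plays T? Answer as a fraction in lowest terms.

Let r be the probability that Anna plays T. In a completely mixed equilibrium, Ben must be indifferent between L and R.
Ben's expected payoff from L is −(1−r); from R it is −5r + 6(1−r).
Setting these equal: r − 1 = −11r + 6, so r = 7/12.

7/12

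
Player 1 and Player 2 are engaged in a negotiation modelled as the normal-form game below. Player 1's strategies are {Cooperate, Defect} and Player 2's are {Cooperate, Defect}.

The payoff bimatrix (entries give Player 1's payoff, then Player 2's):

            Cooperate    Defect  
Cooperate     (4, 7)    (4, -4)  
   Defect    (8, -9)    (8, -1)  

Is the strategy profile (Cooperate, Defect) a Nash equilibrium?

At (Cooperate, Defect), Player 1 earns 4; switching to Defect would give 8, so Player 1 would deviate.
Player 2 earns -4; switching to Cooperate would give 7, so Player 2 would deviate.
Since at least one player can profitably deviate, this is not a Nash equilibrium.

No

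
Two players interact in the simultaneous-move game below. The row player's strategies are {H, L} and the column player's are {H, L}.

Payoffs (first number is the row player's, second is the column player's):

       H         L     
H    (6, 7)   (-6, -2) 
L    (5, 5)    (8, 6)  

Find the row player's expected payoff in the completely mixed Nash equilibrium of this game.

26/5

First find y, the probability the column player plays H, from the row player's indifference between H and L: 6y − 6(1−y) = 5y + 8(1−y), giving y = 14/15.
Since the row player is indifferent in equilibrium, the row player's expected payoff equals the payoff from either row against (14/15, 1/15). Using H: 6(14/15) − 6(1/15) = 26/5.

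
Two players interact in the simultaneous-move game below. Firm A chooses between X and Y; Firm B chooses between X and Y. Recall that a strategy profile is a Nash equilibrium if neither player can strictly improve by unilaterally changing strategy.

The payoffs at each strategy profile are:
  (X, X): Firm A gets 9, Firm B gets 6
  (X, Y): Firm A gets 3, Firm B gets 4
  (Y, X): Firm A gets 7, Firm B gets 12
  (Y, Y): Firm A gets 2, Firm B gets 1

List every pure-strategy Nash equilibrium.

(X, X)

(X, X): Firm A gets 9 ≥ 7 from Y, and Firm B gets 6 ≥ 4 from Y — Nash equilibrium.
(X, Y): Firm B prefers X (6 > 4) — not an equilibrium.
(Y, X): Firm A prefers X (9 > 7) — not an equilibrium.
(Y, Y): Firm A prefers X (3 > 2); Firm B prefers X (12 > 1) — not an equilibrium.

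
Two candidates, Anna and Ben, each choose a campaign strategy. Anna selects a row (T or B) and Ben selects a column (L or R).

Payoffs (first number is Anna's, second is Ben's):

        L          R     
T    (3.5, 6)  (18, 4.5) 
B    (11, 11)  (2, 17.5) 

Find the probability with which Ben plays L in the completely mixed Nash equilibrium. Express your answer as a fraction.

Let y be the probability that Ben plays L. In a completely mixed equilibrium, Anna must be indifferent between T and B.
Anna's expected payoff from T is 3.5y + 18(1−y); from B it is 11y + 2(1−y).
Setting these equal: −14.5y + 18 = 9y + 2, so y = 32/47.

32/47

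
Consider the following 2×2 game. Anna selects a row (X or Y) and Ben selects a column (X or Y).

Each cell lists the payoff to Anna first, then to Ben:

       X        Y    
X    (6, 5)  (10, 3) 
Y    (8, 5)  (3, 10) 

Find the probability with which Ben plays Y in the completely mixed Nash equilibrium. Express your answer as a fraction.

Let y be the probability that Ben plays X. In a completely mixed equilibrium, Anna must be indifferent between X and Y.
Anna's expected payoff from X is 6y + 10(1−y); from Y it is 8y + 3(1−y).
Setting these equal: −4y + 10 = 5y + 3, so y = 7/9.
Therefore Ben plays Y with probability 1 − 7/9 = 2/9.

2/9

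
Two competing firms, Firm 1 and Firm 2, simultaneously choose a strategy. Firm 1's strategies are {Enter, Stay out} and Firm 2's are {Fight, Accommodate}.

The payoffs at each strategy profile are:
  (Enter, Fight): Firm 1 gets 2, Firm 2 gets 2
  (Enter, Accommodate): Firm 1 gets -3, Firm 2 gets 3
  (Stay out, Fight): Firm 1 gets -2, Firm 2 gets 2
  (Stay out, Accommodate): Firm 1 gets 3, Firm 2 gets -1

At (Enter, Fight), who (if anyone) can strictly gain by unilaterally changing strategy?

Firm 1 at (Enter, Fight) earns 2; deviating to Stay out yields -2 — not better.
Firm 2 earns 2; deviating to Accommodate yields 3 — a strict improvement.
Only Firm 2 has a strictly profitable deviation.

Firm 2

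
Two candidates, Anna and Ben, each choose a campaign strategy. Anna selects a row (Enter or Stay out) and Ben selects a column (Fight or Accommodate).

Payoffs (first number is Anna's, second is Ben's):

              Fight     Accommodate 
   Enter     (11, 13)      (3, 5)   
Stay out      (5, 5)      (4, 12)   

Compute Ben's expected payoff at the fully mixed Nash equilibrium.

131/15

First find p, the probability Anna plays Enter, from Ben's indifference between Fight and Accommodate: 13p + 5(1−p) = 5p + 12(1−p), giving p = 7/15.
Since Ben is indifferent in equilibrium, Ben's expected payoff equals the payoff from either column against (7/15, 8/15). Using Fight: 13(7/15) + 5(8/15) = 131/15.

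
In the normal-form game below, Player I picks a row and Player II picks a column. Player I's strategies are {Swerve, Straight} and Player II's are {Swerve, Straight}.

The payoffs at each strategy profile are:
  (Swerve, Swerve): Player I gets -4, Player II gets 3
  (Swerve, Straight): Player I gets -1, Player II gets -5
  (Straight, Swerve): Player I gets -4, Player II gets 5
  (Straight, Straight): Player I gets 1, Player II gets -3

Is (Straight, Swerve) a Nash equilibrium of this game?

At (Straight, Swerve), Player I earns -4; switching to Swerve would give -4, so Player I has no profitable deviation.
Player II earns 5; switching to Straight would give -3, so Player II has no profitable deviation.
Neither player can gain by a unilateral deviation, so this profile is a Nash equilibrium.

Yes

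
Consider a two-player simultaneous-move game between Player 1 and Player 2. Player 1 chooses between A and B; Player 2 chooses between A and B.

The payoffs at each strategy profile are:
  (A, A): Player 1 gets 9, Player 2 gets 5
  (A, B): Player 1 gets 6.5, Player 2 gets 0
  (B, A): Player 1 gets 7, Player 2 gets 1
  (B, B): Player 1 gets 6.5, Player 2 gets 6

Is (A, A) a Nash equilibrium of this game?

Yes

At (A, A), Player 1 earns 9; switching to B would give 7, so Player 1 has no profitable deviation.
Player 2 earns 5; switching to B would give 0, so Player 2 has no profitable deviation.
Neither player can gain by a unilateral deviation, so this profile is a Nash equilibrium.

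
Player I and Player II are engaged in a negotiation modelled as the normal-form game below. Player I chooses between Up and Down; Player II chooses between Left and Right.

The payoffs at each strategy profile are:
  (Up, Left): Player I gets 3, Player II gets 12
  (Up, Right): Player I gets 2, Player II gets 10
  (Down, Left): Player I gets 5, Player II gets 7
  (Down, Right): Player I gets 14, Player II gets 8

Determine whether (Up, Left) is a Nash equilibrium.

At (Up, Left), Player I earns 3; switching to Down would give 5, so Player I would deviate.
Player II earns 12; switching to Right would give 10, so Player II has no profitable deviation.
Since at least one player can profitably deviate, this is not a Nash equilibrium.

No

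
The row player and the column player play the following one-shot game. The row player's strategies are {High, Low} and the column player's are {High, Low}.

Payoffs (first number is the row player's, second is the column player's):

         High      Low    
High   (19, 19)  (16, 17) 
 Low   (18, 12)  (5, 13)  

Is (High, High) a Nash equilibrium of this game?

Yes

At (High, High), the row player earns 19; switching to Low would give 18, so the row player has no profitable deviation.
The column player earns 19; switching to Low would give 17, so the column player has no profitable deviation.
Neither player can gain by a unilateral deviation, so this profile is a Nash equilibrium.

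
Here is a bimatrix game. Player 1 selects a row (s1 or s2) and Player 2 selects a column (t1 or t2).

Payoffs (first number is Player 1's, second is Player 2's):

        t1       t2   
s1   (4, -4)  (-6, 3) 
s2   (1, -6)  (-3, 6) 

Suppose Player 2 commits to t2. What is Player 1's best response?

s2

Against t2, Player 1 earns -6 from s1 and -3 from s2.
So s2 is the best response.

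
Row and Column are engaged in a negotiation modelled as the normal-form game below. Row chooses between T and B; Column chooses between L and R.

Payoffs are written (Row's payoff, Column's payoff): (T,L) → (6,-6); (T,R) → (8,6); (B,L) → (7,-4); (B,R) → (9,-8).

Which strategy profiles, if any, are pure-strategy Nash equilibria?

(T, L): Row prefers B (7 > 6); Column prefers R (6 > -6) — not an equilibrium.
(T, R): Row prefers B (9 > 8) — not an equilibrium.
(B, L): Row gets 7 ≥ 6 from T, and Column gets -4 ≥ -8 from R — Nash equilibrium.
(B, R): Column prefers L (-4 > -8) — not an equilibrium.

(B, L)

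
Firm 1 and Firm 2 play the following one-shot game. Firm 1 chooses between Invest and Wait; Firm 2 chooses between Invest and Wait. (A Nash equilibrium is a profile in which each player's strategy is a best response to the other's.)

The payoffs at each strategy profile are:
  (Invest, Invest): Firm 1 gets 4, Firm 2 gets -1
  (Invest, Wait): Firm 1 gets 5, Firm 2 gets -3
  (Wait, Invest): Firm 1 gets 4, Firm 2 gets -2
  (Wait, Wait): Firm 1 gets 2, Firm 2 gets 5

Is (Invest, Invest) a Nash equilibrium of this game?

Yes

At (Invest, Invest), Firm 1 earns 4; switching to Wait would give 4, so Firm 1 has no profitable deviation.
Firm 2 earns -1; switching to Wait would give -3, so Firm 2 has no profitable deviation.
Neither player can gain by a unilateral deviation, so this profile is a Nash equilibrium.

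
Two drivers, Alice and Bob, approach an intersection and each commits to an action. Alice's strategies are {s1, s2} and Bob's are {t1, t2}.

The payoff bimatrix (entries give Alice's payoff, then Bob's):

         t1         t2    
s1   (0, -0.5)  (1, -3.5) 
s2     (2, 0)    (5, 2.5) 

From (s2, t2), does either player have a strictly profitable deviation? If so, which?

Neither

Alice at (s2, t2) earns 5; deviating to s1 yields 1 — not better.
Bob earns 2.5; deviating to t1 yields 0 — not better.
Neither player can strictly improve; the profile is a Nash equilibrium.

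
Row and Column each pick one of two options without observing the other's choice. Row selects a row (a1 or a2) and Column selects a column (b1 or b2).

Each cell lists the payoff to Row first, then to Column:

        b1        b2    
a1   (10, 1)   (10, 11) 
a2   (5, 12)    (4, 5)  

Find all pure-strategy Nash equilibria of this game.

(a1, b1): Column prefers b2 (11 > 1) — not an equilibrium.
(a1, b2): Row gets 10 ≥ 4 from a2, and Column gets 11 ≥ 1 from b1 — Nash equilibrium.
(a2, b1): Row prefers a1 (10 > 5) — not an equilibrium.
(a2, b2): Row prefers a1 (10 > 4); Column prefers b1 (12 > 5) — not an equilibrium.

(a1, b2)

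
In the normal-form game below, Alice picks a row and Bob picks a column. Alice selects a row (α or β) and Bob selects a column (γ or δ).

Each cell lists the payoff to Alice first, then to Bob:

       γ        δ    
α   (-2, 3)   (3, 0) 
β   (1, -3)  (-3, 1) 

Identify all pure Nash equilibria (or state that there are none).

none

(α, γ): Alice prefers β (1 > -2) — not an equilibrium.
(α, δ): Bob prefers γ (3 > 0) — not an equilibrium.
(β, γ): Bob prefers δ (1 > -3) — not an equilibrium.
(β, δ): Alice prefers α (3 > -3) — not an equilibrium.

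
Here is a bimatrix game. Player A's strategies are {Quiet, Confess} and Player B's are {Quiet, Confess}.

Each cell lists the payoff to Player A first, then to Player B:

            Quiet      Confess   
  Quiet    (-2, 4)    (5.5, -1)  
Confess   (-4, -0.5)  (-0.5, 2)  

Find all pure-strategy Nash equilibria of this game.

(Quiet, Quiet)

(Quiet, Quiet): Player A gets -2 ≥ -4 from Confess, and Player B gets 4 ≥ -1 from Confess — Nash equilibrium.
(Quiet, Confess): Player B prefers Quiet (4 > -1) — not an equilibrium.
(Confess, Quiet): Player A prefers Quiet (-2 > -4); Player B prefers Confess (2 > -0.5) — not an equilibrium.
(Confess, Confess): Player A prefers Quiet (5.5 > -0.5) — not an equilibrium.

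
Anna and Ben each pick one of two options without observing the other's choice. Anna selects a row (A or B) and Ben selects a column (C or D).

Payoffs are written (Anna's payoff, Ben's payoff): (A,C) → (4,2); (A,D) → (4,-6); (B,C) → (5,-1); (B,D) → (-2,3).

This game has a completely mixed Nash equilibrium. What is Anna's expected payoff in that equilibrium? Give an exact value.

4

First find y, the probability Ben plays C, from Anna's indifference between A and B: 4y + 4(1−y) = 5y − 2(1−y), giving y = 6/7.
Since Anna is indifferent in equilibrium, Anna's expected payoff equals the payoff from either row against (6/7, 1/7). Using A: 4(6/7) + 4(1/7) = 4.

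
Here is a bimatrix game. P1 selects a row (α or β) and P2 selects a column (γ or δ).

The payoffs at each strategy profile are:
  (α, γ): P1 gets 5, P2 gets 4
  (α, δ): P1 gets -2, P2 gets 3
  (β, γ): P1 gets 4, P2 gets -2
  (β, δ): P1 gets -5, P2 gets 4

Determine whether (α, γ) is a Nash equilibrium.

At (α, γ), P1 earns 5; switching to β would give 4, so P1 has no profitable deviation.
P2 earns 4; switching to δ would give 3, so P2 has no profitable deviation.
Neither player can gain by a unilateral deviation, so this profile is a Nash equilibrium.

Yes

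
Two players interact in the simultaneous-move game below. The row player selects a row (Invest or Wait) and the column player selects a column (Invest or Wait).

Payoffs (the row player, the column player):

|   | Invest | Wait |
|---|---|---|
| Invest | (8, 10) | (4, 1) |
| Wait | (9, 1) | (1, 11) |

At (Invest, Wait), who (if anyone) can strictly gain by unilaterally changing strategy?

The row player at (Invest, Wait) earns 4; deviating to Wait yields 1 — not better.
The column player earns 1; deviating to Invest yields 10 — a strict improvement.
Only the column player has a strictly profitable deviation.

The column player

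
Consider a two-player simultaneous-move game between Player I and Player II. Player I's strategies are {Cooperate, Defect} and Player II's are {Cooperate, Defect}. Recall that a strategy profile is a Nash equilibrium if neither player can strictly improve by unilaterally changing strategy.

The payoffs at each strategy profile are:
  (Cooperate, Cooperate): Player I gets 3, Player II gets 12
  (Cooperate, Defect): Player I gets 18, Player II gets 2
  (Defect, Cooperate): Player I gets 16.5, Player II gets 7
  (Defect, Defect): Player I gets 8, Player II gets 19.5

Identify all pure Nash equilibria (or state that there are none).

(Cooperate, Cooperate): Player I prefers Defect (16.5 > 3) — not an equilibrium.
(Cooperate, Defect): Player II prefers Cooperate (12 > 2) — not an equilibrium.
(Defect, Cooperate): Player II prefers Defect (19.5 > 7) — not an equilibrium.
(Defect, Defect): Player I prefers Cooperate (18 > 8) — not an equilibrium.

none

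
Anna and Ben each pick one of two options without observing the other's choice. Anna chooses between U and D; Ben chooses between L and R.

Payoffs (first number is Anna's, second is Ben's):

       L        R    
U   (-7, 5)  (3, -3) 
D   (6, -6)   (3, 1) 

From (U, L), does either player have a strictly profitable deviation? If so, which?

Anna at (U, L) earns -7; deviating to D yields 6 — a strict improvement.
Ben earns 5; deviating to R yields -3 — not better.
Only Anna has a strictly profitable deviation.

Anna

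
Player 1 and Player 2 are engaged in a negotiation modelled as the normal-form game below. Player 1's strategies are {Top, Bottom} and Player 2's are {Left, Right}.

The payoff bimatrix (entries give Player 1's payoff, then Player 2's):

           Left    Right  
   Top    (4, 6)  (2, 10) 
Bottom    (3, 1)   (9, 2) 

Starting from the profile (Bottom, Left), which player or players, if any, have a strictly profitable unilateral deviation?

Player 1 at (Bottom, Left) earns 3; deviating to Top yields 4 — a strict improvement.
Player 2 earns 1; deviating to Right yields 2 — a strict improvement.
Both Player 1 and Player 2 have strictly profitable deviations.

Both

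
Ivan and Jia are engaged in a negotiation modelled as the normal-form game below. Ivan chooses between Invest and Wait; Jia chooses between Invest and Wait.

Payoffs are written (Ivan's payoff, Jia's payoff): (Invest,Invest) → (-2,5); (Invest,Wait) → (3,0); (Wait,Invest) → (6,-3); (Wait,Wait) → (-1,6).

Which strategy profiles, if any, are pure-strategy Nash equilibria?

none

(Invest, Invest): Ivan prefers Wait (6 > -2) — not an equilibrium.
(Invest, Wait): Jia prefers Invest (5 > 0) — not an equilibrium.
(Wait, Invest): Jia prefers Wait (6 > -3) — not an equilibrium.
(Wait, Wait): Ivan prefers Invest (3 > -1) — not an equilibrium.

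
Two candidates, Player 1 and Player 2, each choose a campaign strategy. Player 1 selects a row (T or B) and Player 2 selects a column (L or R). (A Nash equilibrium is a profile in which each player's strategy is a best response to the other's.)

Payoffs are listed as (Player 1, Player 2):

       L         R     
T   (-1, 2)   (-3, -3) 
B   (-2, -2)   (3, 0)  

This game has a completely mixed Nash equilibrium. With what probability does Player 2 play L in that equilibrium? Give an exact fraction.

Let c be the probability that Player 2 plays L. In a completely mixed equilibrium, Player 1 must be indifferent between T and B.
Player 1's expected payoff from T is −c − 3(1−c); from B it is −2c + 3(1−c).
Setting these equal: 2c − 3 = −5c + 3, so c = 6/7.

6/7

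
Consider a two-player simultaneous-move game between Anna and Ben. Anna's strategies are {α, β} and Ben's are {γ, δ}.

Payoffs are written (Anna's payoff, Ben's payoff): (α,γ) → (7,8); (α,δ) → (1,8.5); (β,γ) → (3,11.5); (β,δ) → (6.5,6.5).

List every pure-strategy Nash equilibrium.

none

(α, γ): Ben prefers δ (8.5 > 8) — not an equilibrium.
(α, δ): Anna prefers β (6.5 > 1) — not an equilibrium.
(β, γ): Anna prefers α (7 > 3) — not an equilibrium.
(β, δ): Ben prefers γ (11.5 > 6.5) — not an equilibrium.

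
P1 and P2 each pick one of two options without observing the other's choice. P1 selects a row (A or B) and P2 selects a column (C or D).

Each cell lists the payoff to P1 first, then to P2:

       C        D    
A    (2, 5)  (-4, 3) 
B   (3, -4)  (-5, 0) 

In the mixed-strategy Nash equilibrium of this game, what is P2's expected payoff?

First find x, the probability P1 plays A, from P2's indifference between C and D: 5x − 4(1−x) = 3x, giving x = 2/3.
Since P2 is indifferent in equilibrium, P2's expected payoff equals the payoff from either column against (2/3, 1/3). Using C: 5(2/3) − 4(1/3) = 2.

2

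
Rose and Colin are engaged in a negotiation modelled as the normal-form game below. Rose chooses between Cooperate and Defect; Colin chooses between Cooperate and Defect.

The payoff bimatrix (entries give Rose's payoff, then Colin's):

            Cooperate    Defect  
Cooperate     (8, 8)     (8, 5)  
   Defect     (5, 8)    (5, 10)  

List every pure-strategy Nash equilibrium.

(Cooperate, Cooperate)

(Cooperate, Cooperate): Rose gets 8 ≥ 5 from Defect, and Colin gets 8 ≥ 5 from Defect — Nash equilibrium.
(Cooperate, Defect): Colin prefers Cooperate (8 > 5) — not an equilibrium.
(Defect, Cooperate): Rose prefers Cooperate (8 > 5); Colin prefers Defect (10 > 8) — not an equilibrium.
(Defect, Defect): Rose prefers Cooperate (8 > 5) — not an equilibrium.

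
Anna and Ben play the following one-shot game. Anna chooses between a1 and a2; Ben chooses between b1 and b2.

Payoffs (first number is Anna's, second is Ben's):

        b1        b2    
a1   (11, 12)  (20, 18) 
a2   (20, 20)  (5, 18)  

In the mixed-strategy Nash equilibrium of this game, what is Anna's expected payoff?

115/8

First find y, the probability Ben plays b1, from Anna's indifference between a1 and a2: 11y + 20(1−y) = 20y + 5(1−y), giving y = 5/8.
Since Anna is indifferent in equilibrium, Anna's expected payoff equals the payoff from either row against (5/8, 3/8). Using a1: 11(5/8) + 20(3/8) = 115/8.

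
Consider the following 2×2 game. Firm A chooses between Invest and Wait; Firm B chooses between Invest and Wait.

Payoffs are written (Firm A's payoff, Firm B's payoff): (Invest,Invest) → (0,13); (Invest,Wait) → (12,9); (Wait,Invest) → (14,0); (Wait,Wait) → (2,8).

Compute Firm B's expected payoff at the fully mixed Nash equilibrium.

26/3

First find x, the probability Firm A plays Invest, from Firm B's indifference between Invest and Wait: 13x = 9x + 8(1−x), giving x = 2/3.
Since Firm B is indifferent in equilibrium, Firm B's expected payoff equals the payoff from either column against (2/3, 1/3). Using Invest: 13(2/3) = 26/3.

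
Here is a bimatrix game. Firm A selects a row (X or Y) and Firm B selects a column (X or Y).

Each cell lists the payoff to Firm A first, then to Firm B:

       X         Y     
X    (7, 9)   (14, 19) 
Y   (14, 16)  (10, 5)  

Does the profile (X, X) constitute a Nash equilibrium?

No

At (X, X), Firm A earns 7; switching to Y would give 14, so Firm A would deviate.
Firm B earns 9; switching to Y would give 19, so Firm B would deviate.
Since at least one player can profitably deviate, this is not a Nash equilibrium.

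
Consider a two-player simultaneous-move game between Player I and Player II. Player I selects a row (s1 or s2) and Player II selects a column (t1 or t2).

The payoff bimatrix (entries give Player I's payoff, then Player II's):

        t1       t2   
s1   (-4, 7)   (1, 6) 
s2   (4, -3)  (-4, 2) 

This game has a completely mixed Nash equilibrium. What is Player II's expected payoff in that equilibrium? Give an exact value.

16/3

First find p, the probability Player I plays s1, from Player II's indifference between t1 and t2: 7p − 3(1−p) = 6p + 2(1−p), giving p = 5/6.
Since Player II is indifferent in equilibrium, Player II's expected payoff equals the payoff from either column against (5/6, 1/6). Using t1: 7(5/6) − 3(1/6) = 16/3.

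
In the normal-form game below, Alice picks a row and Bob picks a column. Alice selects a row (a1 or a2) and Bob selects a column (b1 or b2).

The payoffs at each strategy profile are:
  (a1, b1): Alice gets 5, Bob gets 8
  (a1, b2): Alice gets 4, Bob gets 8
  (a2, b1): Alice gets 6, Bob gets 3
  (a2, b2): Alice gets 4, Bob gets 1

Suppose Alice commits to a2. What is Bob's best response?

Against a2, Bob earns 3 from b1 and 1 from b2.
So b1 is the best response.

b1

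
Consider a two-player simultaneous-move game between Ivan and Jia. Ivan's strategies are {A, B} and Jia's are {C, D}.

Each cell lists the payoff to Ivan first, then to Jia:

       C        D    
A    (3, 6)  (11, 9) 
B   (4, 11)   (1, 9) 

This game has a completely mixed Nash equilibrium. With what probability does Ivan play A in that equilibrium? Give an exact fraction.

Let p be the probability that Ivan plays A. In a completely mixed equilibrium, Jia must be indifferent between C and D.
Jia's expected payoff from C is 6p + 11(1−p); from D it is 9p + 9(1−p).
Setting these equal: −5p + 11 = 9, so p = 2/5.

2/5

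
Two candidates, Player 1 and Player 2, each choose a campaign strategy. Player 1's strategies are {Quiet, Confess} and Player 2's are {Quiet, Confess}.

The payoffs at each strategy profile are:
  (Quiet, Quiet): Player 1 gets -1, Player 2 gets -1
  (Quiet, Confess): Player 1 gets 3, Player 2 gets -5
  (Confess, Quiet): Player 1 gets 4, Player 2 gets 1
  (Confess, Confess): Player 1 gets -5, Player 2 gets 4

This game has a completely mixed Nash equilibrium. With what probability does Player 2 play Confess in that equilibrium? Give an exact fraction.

Let q be the probability that Player 2 plays Quiet. In a completely mixed equilibrium, Player 1 must be indifferent between Quiet and Confess.
Player 1's expected payoff from Quiet is −q + 3(1−q); from Confess it is 4q − 5(1−q).
Setting these equal: −4q + 3 = 9q − 5, so q = 8/13.
Therefore Player 2 plays Confess with probability 1 − 8/13 = 5/13.

5/13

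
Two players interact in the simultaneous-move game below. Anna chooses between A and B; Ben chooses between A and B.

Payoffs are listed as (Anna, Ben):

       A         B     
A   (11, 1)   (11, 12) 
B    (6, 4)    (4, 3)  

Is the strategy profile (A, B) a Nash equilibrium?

At (A, B), Anna earns 11; switching to B would give 4, so Anna has no profitable deviation.
Ben earns 12; switching to A would give 1, so Ben has no profitable deviation.
Neither player can gain by a unilateral deviation, so this profile is a Nash equilibrium.

Yes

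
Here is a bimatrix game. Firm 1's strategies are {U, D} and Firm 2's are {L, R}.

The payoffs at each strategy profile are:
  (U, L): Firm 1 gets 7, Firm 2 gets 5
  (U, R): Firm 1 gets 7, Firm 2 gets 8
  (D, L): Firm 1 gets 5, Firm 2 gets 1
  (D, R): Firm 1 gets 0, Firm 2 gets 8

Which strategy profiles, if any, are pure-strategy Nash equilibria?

(U, L): Firm 2 prefers R (8 > 5) — not an equilibrium.
(U, R): Firm 1 gets 7 ≥ 0 from D, and Firm 2 gets 8 ≥ 5 from L — Nash equilibrium.
(D, L): Firm 1 prefers U (7 > 5); Firm 2 prefers R (8 > 1) — not an equilibrium.
(D, R): Firm 1 prefers U (7 > 0) — not an equilibrium.

(U, R)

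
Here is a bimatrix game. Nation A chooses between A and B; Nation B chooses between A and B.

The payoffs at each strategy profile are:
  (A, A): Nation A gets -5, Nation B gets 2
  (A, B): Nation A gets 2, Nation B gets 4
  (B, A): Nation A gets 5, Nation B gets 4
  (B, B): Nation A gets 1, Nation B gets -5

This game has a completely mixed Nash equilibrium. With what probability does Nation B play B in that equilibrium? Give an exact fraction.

Let q be the probability that Nation B plays A. In a completely mixed equilibrium, Nation A must be indifferent between A and B.
Nation A's expected payoff from A is −5q + 2(1−q); from B it is 5q + (1−q).
Setting these equal: −7q + 2 = 4q + 1, so q = 1/11.
Therefore Nation B plays B with probability 1 − 1/11 = 10/11.

10/11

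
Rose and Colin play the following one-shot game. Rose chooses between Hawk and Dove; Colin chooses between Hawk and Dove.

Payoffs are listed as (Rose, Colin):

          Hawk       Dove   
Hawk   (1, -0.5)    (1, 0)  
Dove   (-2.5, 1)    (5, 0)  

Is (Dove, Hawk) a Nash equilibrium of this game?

At (Dove, Hawk), Rose earns -2.5; switching to Hawk would give 1, so Rose would deviate.
Colin earns 1; switching to Dove would give 0, so Colin has no profitable deviation.
Since at least one player can profitably deviate, this is not a Nash equilibrium.

No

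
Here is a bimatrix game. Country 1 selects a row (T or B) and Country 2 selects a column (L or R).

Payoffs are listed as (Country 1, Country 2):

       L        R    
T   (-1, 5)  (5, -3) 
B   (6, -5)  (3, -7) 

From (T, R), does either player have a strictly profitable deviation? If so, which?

Country 1 at (T, R) earns 5; deviating to B yields 3 — not better.
Country 2 earns -3; deviating to L yields 5 — a strict improvement.
Only Country 2 has a strictly profitable deviation.

Country 2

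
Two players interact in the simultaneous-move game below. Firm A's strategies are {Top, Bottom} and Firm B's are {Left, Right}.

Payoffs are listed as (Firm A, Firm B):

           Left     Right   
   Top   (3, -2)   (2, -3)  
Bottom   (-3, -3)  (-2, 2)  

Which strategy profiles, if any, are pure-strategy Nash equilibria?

(Top, Left)

(Top, Left): Firm A gets 3 ≥ -3 from Bottom, and Firm B gets -2 ≥ -3 from Right — Nash equilibrium.
(Top, Right): Firm B prefers Left (-2 > -3) — not an equilibrium.
(Bottom, Left): Firm A prefers Top (3 > -3); Firm B prefers Right (2 > -3) — not an equilibrium.
(Bottom, Right): Firm A prefers Top (2 > -2) — not an equilibrium.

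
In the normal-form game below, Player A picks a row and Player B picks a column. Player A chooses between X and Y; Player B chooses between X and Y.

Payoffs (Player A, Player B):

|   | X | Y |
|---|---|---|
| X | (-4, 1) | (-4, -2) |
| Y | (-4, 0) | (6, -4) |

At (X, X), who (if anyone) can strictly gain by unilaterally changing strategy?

Neither

Player A at (X, X) earns -4; deviating to Y yields -4 — not better.
Player B earns 1; deviating to Y yields -2 — not better.
Neither player can strictly improve; the profile is a Nash equilibrium.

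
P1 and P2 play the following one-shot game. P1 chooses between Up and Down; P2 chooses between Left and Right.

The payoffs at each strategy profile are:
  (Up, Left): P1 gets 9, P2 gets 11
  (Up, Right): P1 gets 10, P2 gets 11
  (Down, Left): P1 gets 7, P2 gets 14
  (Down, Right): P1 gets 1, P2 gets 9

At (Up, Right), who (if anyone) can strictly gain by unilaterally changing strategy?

Neither

P1 at (Up, Right) earns 10; deviating to Down yields 1 — not better.
P2 earns 11; deviating to Left yields 11 — not better.
Neither player can strictly improve; the profile is a Nash equilibrium.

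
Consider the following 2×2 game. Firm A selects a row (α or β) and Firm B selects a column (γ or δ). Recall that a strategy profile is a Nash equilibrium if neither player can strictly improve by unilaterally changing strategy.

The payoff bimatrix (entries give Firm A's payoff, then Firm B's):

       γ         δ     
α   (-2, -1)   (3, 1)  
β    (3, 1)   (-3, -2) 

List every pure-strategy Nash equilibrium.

(α, γ): Firm A prefers β (3 > -2); Firm B prefers δ (1 > -1) — not an equilibrium.
(α, δ): Firm A gets 3 ≥ -3 from β, and Firm B gets 1 ≥ -1 from γ — Nash equilibrium.
(β, γ): Firm A gets 3 ≥ -2 from α, and Firm B gets 1 ≥ -2 from δ — Nash equilibrium.
(β, δ): Firm A prefers α (3 > -3); Firm B prefers γ (1 > -2) — not an equilibrium.

(α, δ) and (β, γ)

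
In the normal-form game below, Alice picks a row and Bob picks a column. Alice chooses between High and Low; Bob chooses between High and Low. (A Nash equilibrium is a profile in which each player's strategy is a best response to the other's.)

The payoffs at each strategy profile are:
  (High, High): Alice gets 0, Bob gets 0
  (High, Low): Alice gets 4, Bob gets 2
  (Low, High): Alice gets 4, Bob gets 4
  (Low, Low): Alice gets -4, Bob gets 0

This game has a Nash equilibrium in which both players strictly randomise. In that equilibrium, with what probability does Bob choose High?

Let y be the probability that Bob plays High. In a completely mixed equilibrium, Alice must be indifferent between High and Low.
Alice's expected payoff from High is 4(1−y); from Low it is 4y − 4(1−y).
Setting these equal: −4y + 4 = 8y − 4, so y = 2/3.

2/3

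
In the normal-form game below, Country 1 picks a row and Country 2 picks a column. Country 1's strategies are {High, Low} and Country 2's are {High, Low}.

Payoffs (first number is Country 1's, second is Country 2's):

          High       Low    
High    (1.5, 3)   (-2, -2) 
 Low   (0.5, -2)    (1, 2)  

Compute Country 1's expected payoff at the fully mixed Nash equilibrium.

5/8

First find y, the probability Country 2 plays High, from Country 1's indifference between High and Low: 1.5y − 2(1−y) = 0.5y + (1−y), giving y = 3/4.
Since Country 1 is indifferent in equilibrium, Country 1's expected payoff equals the payoff from either row against (3/4, 1/4). Using High: 1.5(3/4) − 2(1/4) = 5/8.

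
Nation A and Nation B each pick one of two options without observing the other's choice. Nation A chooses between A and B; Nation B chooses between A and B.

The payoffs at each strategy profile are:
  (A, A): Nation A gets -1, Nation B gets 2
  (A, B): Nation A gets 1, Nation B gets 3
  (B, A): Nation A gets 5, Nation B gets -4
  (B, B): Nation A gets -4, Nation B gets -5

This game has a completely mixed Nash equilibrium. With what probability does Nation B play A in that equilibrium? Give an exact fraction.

Let c be the probability that Nation B plays A. In a completely mixed equilibrium, Nation A must be indifferent between A and B.
Nation A's expected payoff from A is −c + (1−c); from B it is 5c − 4(1−c).
Setting these equal: −2c + 1 = 9c − 4, so c = 5/11.

5/11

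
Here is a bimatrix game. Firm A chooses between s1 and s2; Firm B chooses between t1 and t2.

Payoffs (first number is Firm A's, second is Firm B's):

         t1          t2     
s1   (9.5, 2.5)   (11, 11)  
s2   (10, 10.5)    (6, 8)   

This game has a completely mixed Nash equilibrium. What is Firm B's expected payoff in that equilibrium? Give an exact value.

First find p, the probability Firm A plays s1, from Firm B's indifference between t1 and t2: 2.5p + 10.5(1−p) = 11p + 8(1−p), giving p = 5/22.
Since Firm B is indifferent in equilibrium, Firm B's expected payoff equals the payoff from either column against (5/22, 17/22). Using t1: 2.5(5/22) + 10.5(17/22) = 191/22.

191/22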